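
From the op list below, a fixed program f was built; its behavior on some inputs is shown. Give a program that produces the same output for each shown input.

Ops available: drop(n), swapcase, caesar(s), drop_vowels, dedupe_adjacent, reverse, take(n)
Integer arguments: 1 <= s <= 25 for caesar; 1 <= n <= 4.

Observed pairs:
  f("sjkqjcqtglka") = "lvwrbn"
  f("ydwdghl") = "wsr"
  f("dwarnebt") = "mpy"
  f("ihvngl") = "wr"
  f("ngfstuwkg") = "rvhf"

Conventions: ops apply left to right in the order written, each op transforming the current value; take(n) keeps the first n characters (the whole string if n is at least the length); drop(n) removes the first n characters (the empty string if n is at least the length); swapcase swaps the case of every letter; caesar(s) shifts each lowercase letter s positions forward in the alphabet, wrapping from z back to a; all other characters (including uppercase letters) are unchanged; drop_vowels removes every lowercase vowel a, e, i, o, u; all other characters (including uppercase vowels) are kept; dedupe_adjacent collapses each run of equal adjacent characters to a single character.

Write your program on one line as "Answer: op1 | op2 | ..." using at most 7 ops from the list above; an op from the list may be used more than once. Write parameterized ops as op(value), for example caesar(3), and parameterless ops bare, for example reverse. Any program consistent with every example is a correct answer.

caesar(8) | drop(3) | caesar(3) | drop(1) | reverse | drop_vowels

Check, running the answer program on each example:
  "sjkqjcqtglka" -> "arsyrkybotsi" -> "yrkybotsi" -> "bunberwvl" -> "unberwvl" -> "lvwrebnu" -> "lvwrbn"
  "ydwdghl" -> "glelopt" -> "lopt" -> "orsw" -> "rsw" -> "wsr" -> "wsr"
  "dwarnebt" -> "leizvmjb" -> "zvmjb" -> "cypme" -> "ypme" -> "empy" -> "mpy"
  "ihvngl" -> "qpdvot" -> "vot" -> "yrw" -> "rw" -> "wr" -> "wr"
  "ngfstuwkg" -> "vonabceso" -> "abceso" -> "defhvr" -> "efhvr" -> "rvhfe" -> "rvhf"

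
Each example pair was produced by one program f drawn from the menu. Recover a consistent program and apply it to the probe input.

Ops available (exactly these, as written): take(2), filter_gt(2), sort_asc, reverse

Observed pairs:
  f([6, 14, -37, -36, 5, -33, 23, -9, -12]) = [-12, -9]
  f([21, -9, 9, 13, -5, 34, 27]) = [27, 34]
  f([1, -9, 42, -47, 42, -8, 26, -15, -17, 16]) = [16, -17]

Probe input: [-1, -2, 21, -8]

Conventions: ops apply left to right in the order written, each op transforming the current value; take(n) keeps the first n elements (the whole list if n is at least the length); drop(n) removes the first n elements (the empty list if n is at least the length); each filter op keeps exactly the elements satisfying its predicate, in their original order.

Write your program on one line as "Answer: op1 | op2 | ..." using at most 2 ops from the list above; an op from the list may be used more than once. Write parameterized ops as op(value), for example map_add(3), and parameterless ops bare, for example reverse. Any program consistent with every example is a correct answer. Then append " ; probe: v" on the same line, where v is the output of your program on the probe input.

reverse | take(2) ; probe: [-8, 21]

Check, running the answer program on each example:
  [6, 14, -37, -36, 5, -33, 23, -9, -12] -> [-12, -9, 23, -33, 5, -36, -37, 14, 6] -> [-12, -9]
  [21, -9, 9, 13, -5, 34, 27] -> [27, 34, -5, 13, 9, -9, 21] -> [27, 34]
  [1, -9, 42, -47, 42, -8, 26, -15, -17, 16] -> [16, -17, -15, 26, -8, 42, -47, 42, -9, 1] -> [16, -17]
  probe: [-1, -2, 21, -8] -> [-8, 21, -2, -1] -> [-8, 21]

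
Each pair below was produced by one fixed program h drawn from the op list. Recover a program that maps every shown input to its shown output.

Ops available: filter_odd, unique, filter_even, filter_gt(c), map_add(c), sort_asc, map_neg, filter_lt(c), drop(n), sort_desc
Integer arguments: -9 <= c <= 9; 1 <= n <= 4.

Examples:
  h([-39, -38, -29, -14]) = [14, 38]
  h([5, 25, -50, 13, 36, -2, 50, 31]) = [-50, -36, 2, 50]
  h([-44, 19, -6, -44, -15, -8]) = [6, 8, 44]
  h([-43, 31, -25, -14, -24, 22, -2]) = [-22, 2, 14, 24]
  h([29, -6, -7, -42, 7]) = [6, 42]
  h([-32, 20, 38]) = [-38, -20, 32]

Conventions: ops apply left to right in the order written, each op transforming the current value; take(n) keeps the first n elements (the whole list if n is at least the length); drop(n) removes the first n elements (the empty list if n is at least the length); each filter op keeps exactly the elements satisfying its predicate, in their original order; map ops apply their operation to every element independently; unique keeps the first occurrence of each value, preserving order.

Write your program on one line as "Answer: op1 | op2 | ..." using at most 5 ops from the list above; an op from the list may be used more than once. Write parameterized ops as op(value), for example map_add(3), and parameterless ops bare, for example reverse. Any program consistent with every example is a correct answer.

map_neg | unique | sort_asc | filter_even

Check, running the answer program on each example:
  [-39, -38, -29, -14] -> [39, 38, 29, 14] -> [39, 38, 29, 14] -> [14, 29, 38, 39] -> [14, 38]
  [5, 25, -50, 13, 36, -2, 50, 31] -> [-5, -25, 50, -13, -36, 2, -50, -31] -> [-5, -25, 50, -13, -36, 2, -50, -31] -> [-50, -36, -31, -25, -13, -5, 2, 50] -> [-50, -36, 2, 50]
  [-44, 19, -6, -44, -15, -8] -> [44, -19, 6, 44, 15, 8] -> [44, -19, 6, 15, 8] -> [-19, 6, 8, 15, 44] -> [6, 8, 44]
  [-43, 31, -25, -14, -24, 22, -2] -> [43, -31, 25, 14, 24, -22, 2] -> [43, -31, 25, 14, 24, -22, 2] -> [-31, -22, 2, 14, 24, 25, 43] -> [-22, 2, 14, 24]
  [29, -6, -7, -42, 7] -> [-29, 6, 7, 42, -7] -> [-29, 6, 7, 42, -7] -> [-29, -7, 6, 7, 42] -> [6, 42]
  [-32, 20, 38] -> [32, -20, -38] -> [32, -20, -38] -> [-38, -20, 32] -> [-38, -20, 32]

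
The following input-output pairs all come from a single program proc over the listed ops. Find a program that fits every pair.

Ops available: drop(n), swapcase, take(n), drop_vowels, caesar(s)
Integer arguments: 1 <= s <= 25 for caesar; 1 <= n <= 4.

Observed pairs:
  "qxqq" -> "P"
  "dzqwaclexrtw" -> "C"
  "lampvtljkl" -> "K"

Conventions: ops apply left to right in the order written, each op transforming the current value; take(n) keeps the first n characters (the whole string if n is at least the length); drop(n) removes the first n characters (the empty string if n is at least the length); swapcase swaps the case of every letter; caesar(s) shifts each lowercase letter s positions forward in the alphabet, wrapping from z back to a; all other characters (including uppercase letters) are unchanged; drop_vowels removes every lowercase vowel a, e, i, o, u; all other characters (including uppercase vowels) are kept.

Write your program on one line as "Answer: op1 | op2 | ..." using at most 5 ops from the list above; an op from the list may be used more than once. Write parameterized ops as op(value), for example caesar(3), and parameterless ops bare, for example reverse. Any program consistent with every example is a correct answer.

caesar(13) | caesar(12) | drop_vowels | swapcase | take(1)

Check, running the answer program on each example:
  "qxqq" -> "dkdd" -> "pwpp" -> "pwpp" -> "PWPP" -> "P"
  "dzqwaclexrtw" -> "qmdjnpyrkegj" -> "cypvzbkdwqsv" -> "cypvzbkdwqsv" -> "CYPVZBKDWQSV" -> "C"
  "lampvtljkl" -> "ynzcigywxy" -> "kzlouskijk" -> "kzlskjk" -> "KZLSKJK" -> "K"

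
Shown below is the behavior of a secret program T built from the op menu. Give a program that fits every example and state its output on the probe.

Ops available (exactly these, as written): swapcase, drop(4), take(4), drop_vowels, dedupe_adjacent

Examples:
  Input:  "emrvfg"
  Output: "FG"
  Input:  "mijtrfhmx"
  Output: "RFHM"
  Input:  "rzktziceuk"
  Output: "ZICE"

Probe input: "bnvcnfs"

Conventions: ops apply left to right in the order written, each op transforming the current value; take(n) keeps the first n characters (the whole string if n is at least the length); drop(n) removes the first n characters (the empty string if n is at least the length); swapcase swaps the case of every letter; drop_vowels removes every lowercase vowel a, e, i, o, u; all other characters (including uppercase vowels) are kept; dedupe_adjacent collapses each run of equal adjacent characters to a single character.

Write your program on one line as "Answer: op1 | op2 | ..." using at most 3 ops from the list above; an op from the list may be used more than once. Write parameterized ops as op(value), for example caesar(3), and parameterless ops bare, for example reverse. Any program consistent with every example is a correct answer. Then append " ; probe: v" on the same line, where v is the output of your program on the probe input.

drop(4) | swapcase | take(4) ; probe: "NFS"

Check, running the answer program on each example:
  "emrvfg" -> "fg" -> "FG" -> "FG"
  "mijtrfhmx" -> "rfhmx" -> "RFHMX" -> "RFHM"
  "rzktziceuk" -> "ziceuk" -> "ZICEUK" -> "ZICE"
  probe: "bnvcnfs" -> "nfs" -> "NFS" -> "NFS"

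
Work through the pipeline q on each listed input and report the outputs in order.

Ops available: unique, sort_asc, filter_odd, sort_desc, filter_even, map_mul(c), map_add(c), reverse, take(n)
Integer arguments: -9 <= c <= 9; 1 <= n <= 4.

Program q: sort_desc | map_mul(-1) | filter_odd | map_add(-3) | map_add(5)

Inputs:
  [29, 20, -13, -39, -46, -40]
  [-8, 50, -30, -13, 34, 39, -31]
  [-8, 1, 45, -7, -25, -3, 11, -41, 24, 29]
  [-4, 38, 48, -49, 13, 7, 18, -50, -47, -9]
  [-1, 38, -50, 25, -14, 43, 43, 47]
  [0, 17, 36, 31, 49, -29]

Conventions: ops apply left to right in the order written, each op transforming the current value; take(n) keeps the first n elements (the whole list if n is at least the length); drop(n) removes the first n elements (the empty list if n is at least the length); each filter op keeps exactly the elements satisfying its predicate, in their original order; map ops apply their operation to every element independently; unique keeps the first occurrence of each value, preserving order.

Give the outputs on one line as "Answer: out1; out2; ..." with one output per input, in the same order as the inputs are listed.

Execution, op by op:
  [29, 20, -13, -39, -46, -40] -> [29, 20, -13, -39, -40, -46] -> [-29, -20, 13, 39, 40, 46] -> [-29, 13, 39] -> [-32, 10, 36] -> [-27, 15, 41]
  [-8, 50, -30, -13, 34, 39, -31] -> [50, 39, 34, -8, -13, -30, -31] -> [-50, -39, -34, 8, 13, 30, 31] -> [-39, 13, 31] -> [-42, 10, 28] -> [-37, 15, 33]
  [-8, 1, 45, -7, -25, -3, 11, -41, 24, 29] -> [45, 29, 24, 11, 1, -3, -7, -8, -25, -41] -> [-45, -29, -24, -11, -1, 3, 7, 8, 25, 41] -> [-45, -29, -11, -1, 3, 7, 25, 41] -> [-48, -32, -14, -4, 0, 4, 22, 38] -> [-43, -27, -9, 1, 5, 9, 27, 43]
  [-4, 38, 48, -49, 13, 7, 18, -50, -47, -9] -> [48, 38, 18, 13, 7, -4, -9, -47, -49, -50] -> [-48, -38, -18, -13, -7, 4, 9, 47, 49, 50] -> [-13, -7, 9, 47, 49] -> [-16, -10, 6, 44, 46] -> [-11, -5, 11, 49, 51]
  [-1, 38, -50, 25, -14, 43, 43, 47] -> [47, 43, 43, 38, 25, -1, -14, -50] -> [-47, -43, -43, -38, -25, 1, 14, 50] -> [-47, -43, -43, -25, 1] -> [-50, -46, -46, -28, -2] -> [-45, -41, -41, -23, 3]
  [0, 17, 36, 31, 49, -29] -> [49, 36, 31, 17, 0, -29] -> [-49, -36, -31, -17, 0, 29] -> [-49, -31, -17, 29] -> [-52, -34, -20, 26] -> [-47, -29, -15, 31]

[-27, 15, 41]; [-37, 15, 33]; [-43, -27, -9, 1, 5, 9, 27, 43]; [-11, -5, 11, 49, 51]; [-45, -41, -41, -23, 3]; [-47, -29, -15, 31]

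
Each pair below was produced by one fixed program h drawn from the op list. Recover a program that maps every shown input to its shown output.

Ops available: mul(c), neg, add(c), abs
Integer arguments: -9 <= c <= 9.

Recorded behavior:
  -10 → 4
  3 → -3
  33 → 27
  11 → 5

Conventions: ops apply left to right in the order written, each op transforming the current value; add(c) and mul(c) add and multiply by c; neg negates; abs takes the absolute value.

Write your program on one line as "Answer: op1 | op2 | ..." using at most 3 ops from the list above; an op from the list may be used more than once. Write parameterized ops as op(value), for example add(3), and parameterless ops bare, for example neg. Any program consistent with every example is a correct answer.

abs | add(-6)

Check, running the answer program on each example:
  -10 -> 10 -> 4
  3 -> 3 -> -3
  33 -> 33 -> 27
  11 -> 11 -> 5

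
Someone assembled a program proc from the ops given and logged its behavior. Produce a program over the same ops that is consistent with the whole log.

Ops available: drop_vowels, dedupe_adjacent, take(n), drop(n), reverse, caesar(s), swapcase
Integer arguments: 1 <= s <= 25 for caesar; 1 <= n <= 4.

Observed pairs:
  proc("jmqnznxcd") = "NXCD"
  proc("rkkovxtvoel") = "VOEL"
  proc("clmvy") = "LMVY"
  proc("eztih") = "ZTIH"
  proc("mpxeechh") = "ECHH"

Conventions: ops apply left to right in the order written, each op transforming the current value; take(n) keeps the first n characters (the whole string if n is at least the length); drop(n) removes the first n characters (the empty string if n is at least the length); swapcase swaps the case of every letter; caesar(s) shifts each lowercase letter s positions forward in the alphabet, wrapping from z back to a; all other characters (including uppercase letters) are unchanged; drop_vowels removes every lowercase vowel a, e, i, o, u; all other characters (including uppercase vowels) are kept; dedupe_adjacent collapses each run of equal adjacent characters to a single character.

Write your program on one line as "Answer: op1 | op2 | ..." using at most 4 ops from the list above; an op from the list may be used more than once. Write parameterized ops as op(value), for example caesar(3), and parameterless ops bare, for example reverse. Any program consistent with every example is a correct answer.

reverse | take(4) | swapcase | reverse

Check, running the answer program on each example:
  "jmqnznxcd" -> "dcxnznqmj" -> "dcxn" -> "DCXN" -> "NXCD"
  "rkkovxtvoel" -> "leovtxvokkr" -> "leov" -> "LEOV" -> "VOEL"
  "clmvy" -> "yvmlc" -> "yvml" -> "YVML" -> "LMVY"
  "eztih" -> "hitze" -> "hitz" -> "HITZ" -> "ZTIH"
  "mpxeechh" -> "hhceexpm" -> "hhce" -> "HHCE" -> "ECHH"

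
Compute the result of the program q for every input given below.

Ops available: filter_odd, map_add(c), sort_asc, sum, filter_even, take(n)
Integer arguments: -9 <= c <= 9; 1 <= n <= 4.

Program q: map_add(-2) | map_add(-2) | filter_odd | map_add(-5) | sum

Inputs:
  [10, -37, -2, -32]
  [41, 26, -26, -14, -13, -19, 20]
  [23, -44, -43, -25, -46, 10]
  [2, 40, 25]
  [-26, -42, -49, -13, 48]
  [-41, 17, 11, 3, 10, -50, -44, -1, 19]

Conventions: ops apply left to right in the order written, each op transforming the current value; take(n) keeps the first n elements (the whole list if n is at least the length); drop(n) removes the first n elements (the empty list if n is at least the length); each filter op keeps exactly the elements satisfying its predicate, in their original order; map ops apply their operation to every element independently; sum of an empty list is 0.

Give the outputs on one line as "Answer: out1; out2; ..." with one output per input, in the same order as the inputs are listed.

Execution, op by op:
  [10, -37, -2, -32] -> [8, -39, -4, -34] -> [6, -41, -6, -36] -> [-41] -> [-46] -> -46
  [41, 26, -26, -14, -13, -19, 20] -> [39, 24, -28, -16, -15, -21, 18] -> [37, 22, -30, -18, -17, -23, 16] -> [37, -17, -23] -> [32, -22, -28] -> -18
  [23, -44, -43, -25, -46, 10] -> [21, -46, -45, -27, -48, 8] -> [19, -48, -47, -29, -50, 6] -> [19, -47, -29] -> [14, -52, -34] -> -72
  [2, 40, 25] -> [0, 38, 23] -> [-2, 36, 21] -> [21] -> [16] -> 16
  [-26, -42, -49, -13, 48] -> [-28, -44, -51, -15, 46] -> [-30, -46, -53, -17, 44] -> [-53, -17] -> [-58, -22] -> -80
  [-41, 17, 11, 3, 10, -50, -44, -1, 19] -> [-43, 15, 9, 1, 8, -52, -46, -3, 17] -> [-45, 13, 7, -1, 6, -54, -48, -5, 15] -> [-45, 13, 7, -1, -5, 15] -> [-50, 8, 2, -6, -10, 10] -> -46

-46; -18; -72; 16; -80; -46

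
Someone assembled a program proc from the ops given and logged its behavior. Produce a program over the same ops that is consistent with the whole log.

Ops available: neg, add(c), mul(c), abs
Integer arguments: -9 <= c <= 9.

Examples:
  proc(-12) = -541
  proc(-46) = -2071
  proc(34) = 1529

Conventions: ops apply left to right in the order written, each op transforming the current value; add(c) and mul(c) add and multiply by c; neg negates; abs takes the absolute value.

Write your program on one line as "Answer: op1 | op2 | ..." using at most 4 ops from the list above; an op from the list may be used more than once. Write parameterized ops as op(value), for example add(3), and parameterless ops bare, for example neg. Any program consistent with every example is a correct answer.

mul(-9) | mul(-5) | add(-1)

Check, running the answer program on each example:
  -12 -> 108 -> -540 -> -541
  -46 -> 414 -> -2070 -> -2071
  34 -> -306 -> 1530 -> 1529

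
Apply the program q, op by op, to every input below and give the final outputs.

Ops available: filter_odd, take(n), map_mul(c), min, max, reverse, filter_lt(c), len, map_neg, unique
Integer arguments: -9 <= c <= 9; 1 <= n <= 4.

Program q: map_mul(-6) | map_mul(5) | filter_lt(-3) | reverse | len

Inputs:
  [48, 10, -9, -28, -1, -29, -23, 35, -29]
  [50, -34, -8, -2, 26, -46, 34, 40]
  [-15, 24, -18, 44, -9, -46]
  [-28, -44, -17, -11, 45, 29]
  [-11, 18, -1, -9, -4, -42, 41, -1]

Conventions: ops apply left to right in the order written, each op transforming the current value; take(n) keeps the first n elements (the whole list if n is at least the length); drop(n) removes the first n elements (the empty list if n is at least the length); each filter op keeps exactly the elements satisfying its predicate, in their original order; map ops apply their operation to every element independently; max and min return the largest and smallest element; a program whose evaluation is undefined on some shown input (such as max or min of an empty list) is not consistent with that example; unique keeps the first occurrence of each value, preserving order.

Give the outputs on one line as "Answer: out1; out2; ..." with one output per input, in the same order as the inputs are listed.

3; 4; 2; 2; 2

Execution, op by op:
  [48, 10, -9, -28, -1, -29, -23, 35, -29] -> [-288, -60, 54, 168, 6, 174, 138, -210, 174] -> [-1440, -300, 270, 840, 30, 870, 690, -1050, 870] -> [-1440, -300, -1050] -> [-1050, -300, -1440] -> 3
  [50, -34, -8, -2, 26, -46, 34, 40] -> [-300, 204, 48, 12, -156, 276, -204, -240] -> [-1500, 1020, 240, 60, -780, 1380, -1020, -1200] -> [-1500, -780, -1020, -1200] -> [-1200, -1020, -780, -1500] -> 4
  [-15, 24, -18, 44, -9, -46] -> [90, -144, 108, -264, 54, 276] -> [450, -720, 540, -1320, 270, 1380] -> [-720, -1320] -> [-1320, -720] -> 2
  [-28, -44, -17, -11, 45, 29] -> [168, 264, 102, 66, -270, -174] -> [840, 1320, 510, 330, -1350, -870] -> [-1350, -870] -> [-870, -1350] -> 2
  [-11, 18, -1, -9, -4, -42, 41, -1] -> [66, -108, 6, 54, 24, 252, -246, 6] -> [330, -540, 30, 270, 120, 1260, -1230, 30] -> [-540, -1230] -> [-1230, -540] -> 2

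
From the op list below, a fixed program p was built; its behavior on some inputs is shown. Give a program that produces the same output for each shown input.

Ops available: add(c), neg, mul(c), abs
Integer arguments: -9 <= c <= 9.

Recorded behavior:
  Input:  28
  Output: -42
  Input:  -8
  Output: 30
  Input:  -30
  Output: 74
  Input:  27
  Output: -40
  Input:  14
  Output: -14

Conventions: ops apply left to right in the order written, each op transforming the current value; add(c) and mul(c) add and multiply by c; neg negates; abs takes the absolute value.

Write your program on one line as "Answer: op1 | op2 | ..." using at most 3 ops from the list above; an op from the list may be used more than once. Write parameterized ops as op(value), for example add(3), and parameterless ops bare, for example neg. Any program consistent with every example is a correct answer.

add(-7) | mul(2) | neg

Check, running the answer program on each example:
  28 -> 21 -> 42 -> -42
  -8 -> -15 -> -30 -> 30
  -30 -> -37 -> -74 -> 74
  27 -> 20 -> 40 -> -40
  14 -> 7 -> 14 -> -14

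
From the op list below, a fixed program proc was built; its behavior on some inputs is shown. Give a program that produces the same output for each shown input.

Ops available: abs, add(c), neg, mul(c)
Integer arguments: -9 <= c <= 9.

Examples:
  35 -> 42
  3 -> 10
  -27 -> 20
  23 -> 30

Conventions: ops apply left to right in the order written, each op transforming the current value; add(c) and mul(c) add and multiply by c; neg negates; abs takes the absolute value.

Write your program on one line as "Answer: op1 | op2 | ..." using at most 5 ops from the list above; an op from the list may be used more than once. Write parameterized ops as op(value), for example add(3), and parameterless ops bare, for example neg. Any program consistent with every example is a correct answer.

neg | add(-4) | neg | add(3) | abs

Check, running the answer program on each example:
  35 -> -35 -> -39 -> 39 -> 42 -> 42
  3 -> -3 -> -7 -> 7 -> 10 -> 10
  -27 -> 27 -> 23 -> -23 -> -20 -> 20
  23 -> -23 -> -27 -> 27 -> 30 -> 30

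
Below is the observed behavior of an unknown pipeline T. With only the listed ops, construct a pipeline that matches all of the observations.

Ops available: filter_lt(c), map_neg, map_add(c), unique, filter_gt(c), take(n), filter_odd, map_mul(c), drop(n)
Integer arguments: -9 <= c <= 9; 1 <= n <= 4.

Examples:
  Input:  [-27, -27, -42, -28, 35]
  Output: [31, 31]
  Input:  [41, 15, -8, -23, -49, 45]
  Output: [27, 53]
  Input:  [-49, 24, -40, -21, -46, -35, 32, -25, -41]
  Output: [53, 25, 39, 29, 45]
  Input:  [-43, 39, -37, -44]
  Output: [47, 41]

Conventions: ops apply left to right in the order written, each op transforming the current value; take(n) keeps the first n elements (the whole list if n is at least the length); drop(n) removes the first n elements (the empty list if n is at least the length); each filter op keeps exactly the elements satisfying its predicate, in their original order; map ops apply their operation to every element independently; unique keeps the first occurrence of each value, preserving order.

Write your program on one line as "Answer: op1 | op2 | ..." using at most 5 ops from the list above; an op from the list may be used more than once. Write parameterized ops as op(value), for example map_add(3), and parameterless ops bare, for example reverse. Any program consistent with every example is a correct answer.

filter_lt(-5) | map_neg | map_add(4) | filter_odd

Check, running the answer program on each example:
  [-27, -27, -42, -28, 35] -> [-27, -27, -42, -28] -> [27, 27, 42, 28] -> [31, 31, 46, 32] -> [31, 31]
  [41, 15, -8, -23, -49, 45] -> [-8, -23, -49] -> [8, 23, 49] -> [12, 27, 53] -> [27, 53]
  [-49, 24, -40, -21, -46, -35, 32, -25, -41] -> [-49, -40, -21, -46, -35, -25, -41] -> [49, 40, 21, 46, 35, 25, 41] -> [53, 44, 25, 50, 39, 29, 45] -> [53, 25, 39, 29, 45]
  [-43, 39, -37, -44] -> [-43, -37, -44] -> [43, 37, 44] -> [47, 41, 48] -> [47, 41]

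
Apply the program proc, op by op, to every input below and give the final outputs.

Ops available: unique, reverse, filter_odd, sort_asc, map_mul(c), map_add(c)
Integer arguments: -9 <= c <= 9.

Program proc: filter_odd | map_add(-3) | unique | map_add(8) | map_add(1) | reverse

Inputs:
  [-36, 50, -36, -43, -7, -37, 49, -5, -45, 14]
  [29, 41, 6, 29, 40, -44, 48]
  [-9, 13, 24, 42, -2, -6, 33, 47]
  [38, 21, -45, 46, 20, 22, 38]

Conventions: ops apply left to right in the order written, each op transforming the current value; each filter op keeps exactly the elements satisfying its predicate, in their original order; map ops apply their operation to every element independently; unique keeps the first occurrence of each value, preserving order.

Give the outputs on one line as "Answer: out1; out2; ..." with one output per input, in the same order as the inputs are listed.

[-39, 1, 55, -31, -1, -37]; [47, 35]; [53, 39, 19, -3]; [-39, 27]

Execution, op by op:
  [-36, 50, -36, -43, -7, -37, 49, -5, -45, 14] -> [-43, -7, -37, 49, -5, -45] -> [-46, -10, -40, 46, -8, -48] -> [-46, -10, -40, 46, -8, -48] -> [-38, -2, -32, 54, 0, -40] -> [-37, -1, -31, 55, 1, -39] -> [-39, 1, 55, -31, -1, -37]
  [29, 41, 6, 29, 40, -44, 48] -> [29, 41, 29] -> [26, 38, 26] -> [26, 38] -> [34, 46] -> [35, 47] -> [47, 35]
  [-9, 13, 24, 42, -2, -6, 33, 47] -> [-9, 13, 33, 47] -> [-12, 10, 30, 44] -> [-12, 10, 30, 44] -> [-4, 18, 38, 52] -> [-3, 19, 39, 53] -> [53, 39, 19, -3]
  [38, 21, -45, 46, 20, 22, 38] -> [21, -45] -> [18, -48] -> [18, -48] -> [26, -40] -> [27, -39] -> [-39, 27]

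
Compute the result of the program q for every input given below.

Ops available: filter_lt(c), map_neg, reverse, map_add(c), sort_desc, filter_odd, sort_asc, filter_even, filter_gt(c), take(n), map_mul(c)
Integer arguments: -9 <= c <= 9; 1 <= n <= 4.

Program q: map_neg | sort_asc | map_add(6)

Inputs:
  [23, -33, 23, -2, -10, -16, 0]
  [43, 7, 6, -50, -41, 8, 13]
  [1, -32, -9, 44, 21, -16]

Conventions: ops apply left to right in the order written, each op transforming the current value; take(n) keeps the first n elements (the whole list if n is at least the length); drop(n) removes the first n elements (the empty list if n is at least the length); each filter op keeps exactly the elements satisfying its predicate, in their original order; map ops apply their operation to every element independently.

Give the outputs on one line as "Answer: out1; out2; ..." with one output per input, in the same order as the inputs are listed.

Execution, op by op:
  [23, -33, 23, -2, -10, -16, 0] -> [-23, 33, -23, 2, 10, 16, 0] -> [-23, -23, 0, 2, 10, 16, 33] -> [-17, -17, 6, 8, 16, 22, 39]
  [43, 7, 6, -50, -41, 8, 13] -> [-43, -7, -6, 50, 41, -8, -13] -> [-43, -13, -8, -7, -6, 41, 50] -> [-37, -7, -2, -1, 0, 47, 56]
  [1, -32, -9, 44, 21, -16] -> [-1, 32, 9, -44, -21, 16] -> [-44, -21, -1, 9, 16, 32] -> [-38, -15, 5, 15, 22, 38]

[-17, -17, 6, 8, 16, 22, 39]; [-37, -7, -2, -1, 0, 47, 56]; [-38, -15, 5, 15, 22, 38]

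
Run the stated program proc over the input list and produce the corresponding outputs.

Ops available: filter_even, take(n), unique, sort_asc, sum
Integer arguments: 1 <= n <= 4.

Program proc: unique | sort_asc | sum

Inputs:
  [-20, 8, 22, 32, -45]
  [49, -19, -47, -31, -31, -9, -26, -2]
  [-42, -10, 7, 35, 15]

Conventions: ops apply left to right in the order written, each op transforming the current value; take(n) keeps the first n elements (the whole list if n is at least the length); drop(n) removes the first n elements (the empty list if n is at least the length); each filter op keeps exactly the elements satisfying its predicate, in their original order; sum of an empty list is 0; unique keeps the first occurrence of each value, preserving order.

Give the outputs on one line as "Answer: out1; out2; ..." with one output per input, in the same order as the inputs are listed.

Execution, op by op:
  [-20, 8, 22, 32, -45] -> [-20, 8, 22, 32, -45] -> [-45, -20, 8, 22, 32] -> -3
  [49, -19, -47, -31, -31, -9, -26, -2] -> [49, -19, -47, -31, -9, -26, -2] -> [-47, -31, -26, -19, -9, -2, 49] -> -85
  [-42, -10, 7, 35, 15] -> [-42, -10, 7, 35, 15] -> [-42, -10, 7, 15, 35] -> 5

-3; -85; 5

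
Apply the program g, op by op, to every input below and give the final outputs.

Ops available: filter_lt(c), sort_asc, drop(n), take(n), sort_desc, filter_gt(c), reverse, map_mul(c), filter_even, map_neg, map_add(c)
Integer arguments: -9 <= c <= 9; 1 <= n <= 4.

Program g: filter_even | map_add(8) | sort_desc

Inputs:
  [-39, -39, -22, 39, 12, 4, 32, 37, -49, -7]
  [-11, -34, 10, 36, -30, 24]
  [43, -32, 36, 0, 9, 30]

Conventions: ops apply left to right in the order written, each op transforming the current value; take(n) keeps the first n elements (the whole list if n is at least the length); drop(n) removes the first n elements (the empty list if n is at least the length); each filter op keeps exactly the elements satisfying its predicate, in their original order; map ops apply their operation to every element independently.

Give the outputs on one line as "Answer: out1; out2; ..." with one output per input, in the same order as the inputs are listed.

Execution, op by op:
  [-39, -39, -22, 39, 12, 4, 32, 37, -49, -7] -> [-22, 12, 4, 32] -> [-14, 20, 12, 40] -> [40, 20, 12, -14]
  [-11, -34, 10, 36, -30, 24] -> [-34, 10, 36, -30, 24] -> [-26, 18, 44, -22, 32] -> [44, 32, 18, -22, -26]
  [43, -32, 36, 0, 9, 30] -> [-32, 36, 0, 30] -> [-24, 44, 8, 38] -> [44, 38, 8, -24]

[40, 20, 12, -14]; [44, 32, 18, -22, -26]; [44, 38, 8, -24]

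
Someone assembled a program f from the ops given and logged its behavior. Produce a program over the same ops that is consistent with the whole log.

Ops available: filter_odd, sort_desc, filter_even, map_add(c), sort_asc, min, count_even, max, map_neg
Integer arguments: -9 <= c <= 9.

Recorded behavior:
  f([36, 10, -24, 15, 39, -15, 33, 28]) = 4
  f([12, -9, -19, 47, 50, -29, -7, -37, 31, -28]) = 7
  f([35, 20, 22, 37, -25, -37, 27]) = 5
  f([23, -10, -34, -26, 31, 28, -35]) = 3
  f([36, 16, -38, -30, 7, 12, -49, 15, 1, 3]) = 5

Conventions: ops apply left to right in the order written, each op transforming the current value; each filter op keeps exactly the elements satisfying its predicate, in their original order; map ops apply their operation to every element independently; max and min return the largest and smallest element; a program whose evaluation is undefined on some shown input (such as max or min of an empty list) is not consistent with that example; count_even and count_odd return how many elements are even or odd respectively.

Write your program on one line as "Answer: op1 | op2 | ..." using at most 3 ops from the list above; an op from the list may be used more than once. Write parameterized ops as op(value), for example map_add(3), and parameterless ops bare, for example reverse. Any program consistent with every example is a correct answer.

map_add(9) | count_even

Check, running the answer program on each example:
  [36, 10, -24, 15, 39, -15, 33, 28] -> [45, 19, -15, 24, 48, -6, 42, 37] -> 4
  [12, -9, -19, 47, 50, -29, -7, -37, 31, -28] -> [21, 0, -10, 56, 59, -20, 2, -28, 40, -19] -> 7
  [35, 20, 22, 37, -25, -37, 27] -> [44, 29, 31, 46, -16, -28, 36] -> 5
  [23, -10, -34, -26, 31, 28, -35] -> [32, -1, -25, -17, 40, 37, -26] -> 3
  [36, 16, -38, -30, 7, 12, -49, 15, 1, 3] -> [45, 25, -29, -21, 16, 21, -40, 24, 10, 12] -> 5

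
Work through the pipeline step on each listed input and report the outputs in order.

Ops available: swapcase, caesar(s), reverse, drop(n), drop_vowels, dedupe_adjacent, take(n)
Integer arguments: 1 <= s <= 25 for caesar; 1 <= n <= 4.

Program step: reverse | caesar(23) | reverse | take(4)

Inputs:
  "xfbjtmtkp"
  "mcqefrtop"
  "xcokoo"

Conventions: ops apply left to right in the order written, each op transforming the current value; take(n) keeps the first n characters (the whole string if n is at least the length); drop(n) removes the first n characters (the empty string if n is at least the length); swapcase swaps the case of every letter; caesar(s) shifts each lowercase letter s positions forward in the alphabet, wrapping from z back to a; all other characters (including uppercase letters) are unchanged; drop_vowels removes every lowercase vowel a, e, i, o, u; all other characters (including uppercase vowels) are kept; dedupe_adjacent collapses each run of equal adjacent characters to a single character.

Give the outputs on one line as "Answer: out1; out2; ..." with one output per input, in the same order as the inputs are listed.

"ucyg"; "jznb"; "uzlh"

Execution, op by op:
  "xfbjtmtkp" -> "pktmtjbfx" -> "mhqjqgycu" -> "ucygqjqhm" -> "ucyg"
  "mcqefrtop" -> "potrfeqcm" -> "mlqocbnzj" -> "jznbcoqlm" -> "jznb"
  "xcokoo" -> "ookocx" -> "llhlzu" -> "uzlhll" -> "uzlh"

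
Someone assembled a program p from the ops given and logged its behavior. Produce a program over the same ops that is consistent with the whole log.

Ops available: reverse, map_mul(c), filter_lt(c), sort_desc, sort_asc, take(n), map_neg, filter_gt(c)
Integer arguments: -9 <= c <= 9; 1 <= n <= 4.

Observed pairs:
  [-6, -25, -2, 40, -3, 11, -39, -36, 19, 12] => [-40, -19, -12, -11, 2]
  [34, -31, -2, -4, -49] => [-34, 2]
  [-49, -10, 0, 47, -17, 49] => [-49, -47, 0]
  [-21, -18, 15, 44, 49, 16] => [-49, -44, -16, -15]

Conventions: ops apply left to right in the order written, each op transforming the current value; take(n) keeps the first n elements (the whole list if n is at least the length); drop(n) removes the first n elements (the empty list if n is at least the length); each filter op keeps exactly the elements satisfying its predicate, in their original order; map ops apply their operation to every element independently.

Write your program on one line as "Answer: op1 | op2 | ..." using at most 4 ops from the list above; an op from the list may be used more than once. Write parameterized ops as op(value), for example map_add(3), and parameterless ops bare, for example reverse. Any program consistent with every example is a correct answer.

sort_asc | filter_gt(-3) | reverse | map_neg

Check, running the answer program on each example:
  [-6, -25, -2, 40, -3, 11, -39, -36, 19, 12] -> [-39, -36, -25, -6, -3, -2, 11, 12, 19, 40] -> [-2, 11, 12, 19, 40] -> [40, 19, 12, 11, -2] -> [-40, -19, -12, -11, 2]
  [34, -31, -2, -4, -49] -> [-49, -31, -4, -2, 34] -> [-2, 34] -> [34, -2] -> [-34, 2]
  [-49, -10, 0, 47, -17, 49] -> [-49, -17, -10, 0, 47, 49] -> [0, 47, 49] -> [49, 47, 0] -> [-49, -47, 0]
  [-21, -18, 15, 44, 49, 16] -> [-21, -18, 15, 16, 44, 49] -> [15, 16, 44, 49] -> [49, 44, 16, 15] -> [-49, -44, -16, -15]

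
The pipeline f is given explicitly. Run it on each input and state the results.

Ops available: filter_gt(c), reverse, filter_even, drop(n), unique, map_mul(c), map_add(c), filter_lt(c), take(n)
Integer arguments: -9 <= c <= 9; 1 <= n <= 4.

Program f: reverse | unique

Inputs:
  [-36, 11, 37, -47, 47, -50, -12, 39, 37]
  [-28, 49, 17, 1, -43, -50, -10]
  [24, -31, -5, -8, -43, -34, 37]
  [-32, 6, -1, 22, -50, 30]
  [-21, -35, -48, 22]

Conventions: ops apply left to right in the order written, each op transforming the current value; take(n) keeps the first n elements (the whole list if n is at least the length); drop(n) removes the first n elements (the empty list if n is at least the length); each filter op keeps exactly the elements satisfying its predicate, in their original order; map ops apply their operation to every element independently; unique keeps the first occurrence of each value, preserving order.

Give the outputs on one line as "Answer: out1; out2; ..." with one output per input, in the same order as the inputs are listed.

Execution, op by op:
  [-36, 11, 37, -47, 47, -50, -12, 39, 37] -> [37, 39, -12, -50, 47, -47, 37, 11, -36] -> [37, 39, -12, -50, 47, -47, 11, -36]
  [-28, 49, 17, 1, -43, -50, -10] -> [-10, -50, -43, 1, 17, 49, -28] -> [-10, -50, -43, 1, 17, 49, -28]
  [24, -31, -5, -8, -43, -34, 37] -> [37, -34, -43, -8, -5, -31, 24] -> [37, -34, -43, -8, -5, -31, 24]
  [-32, 6, -1, 22, -50, 30] -> [30, -50, 22, -1, 6, -32] -> [30, -50, 22, -1, 6, -32]
  [-21, -35, -48, 22] -> [22, -48, -35, -21] -> [22, -48, -35, -21]

[37, 39, -12, -50, 47, -47, 11, -36]; [-10, -50, -43, 1, 17, 49, -28]; [37, -34, -43, -8, -5, -31, 24]; [30, -50, 22, -1, 6, -32]; [22, -48, -35, -21]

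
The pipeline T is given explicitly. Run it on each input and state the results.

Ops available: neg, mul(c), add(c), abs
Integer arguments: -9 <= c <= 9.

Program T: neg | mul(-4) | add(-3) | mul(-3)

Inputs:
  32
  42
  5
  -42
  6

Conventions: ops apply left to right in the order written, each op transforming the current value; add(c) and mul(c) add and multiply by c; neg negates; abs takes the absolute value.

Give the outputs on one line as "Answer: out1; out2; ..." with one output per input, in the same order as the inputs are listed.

Execution, op by op:
  32 -> -32 -> 128 -> 125 -> -375
  42 -> -42 -> 168 -> 165 -> -495
  5 -> -5 -> 20 -> 17 -> -51
  -42 -> 42 -> -168 -> -171 -> 513
  6 -> -6 -> 24 -> 21 -> -63

-375; -495; -51; 513; -63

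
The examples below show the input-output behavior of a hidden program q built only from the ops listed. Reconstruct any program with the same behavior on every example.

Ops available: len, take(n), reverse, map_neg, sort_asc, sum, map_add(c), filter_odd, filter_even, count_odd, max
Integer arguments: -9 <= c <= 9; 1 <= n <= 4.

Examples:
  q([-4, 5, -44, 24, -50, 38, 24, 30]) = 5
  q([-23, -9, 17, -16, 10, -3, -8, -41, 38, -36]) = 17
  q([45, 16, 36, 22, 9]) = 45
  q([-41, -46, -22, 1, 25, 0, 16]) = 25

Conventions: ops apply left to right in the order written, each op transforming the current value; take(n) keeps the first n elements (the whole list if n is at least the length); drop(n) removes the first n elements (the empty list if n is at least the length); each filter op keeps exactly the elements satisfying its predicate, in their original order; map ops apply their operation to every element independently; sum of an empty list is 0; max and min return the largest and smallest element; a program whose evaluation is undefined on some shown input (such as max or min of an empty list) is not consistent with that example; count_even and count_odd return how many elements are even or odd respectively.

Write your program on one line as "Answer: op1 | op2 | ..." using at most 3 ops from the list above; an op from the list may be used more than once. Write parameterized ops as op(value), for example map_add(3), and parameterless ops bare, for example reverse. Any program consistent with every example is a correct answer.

filter_odd | max

Check, running the answer program on each example:
  [-4, 5, -44, 24, -50, 38, 24, 30] -> [5] -> 5
  [-23, -9, 17, -16, 10, -3, -8, -41, 38, -36] -> [-23, -9, 17, -3, -41] -> 17
  [45, 16, 36, 22, 9] -> [45, 9] -> 45
  [-41, -46, -22, 1, 25, 0, 16] -> [-41, 1, 25] -> 25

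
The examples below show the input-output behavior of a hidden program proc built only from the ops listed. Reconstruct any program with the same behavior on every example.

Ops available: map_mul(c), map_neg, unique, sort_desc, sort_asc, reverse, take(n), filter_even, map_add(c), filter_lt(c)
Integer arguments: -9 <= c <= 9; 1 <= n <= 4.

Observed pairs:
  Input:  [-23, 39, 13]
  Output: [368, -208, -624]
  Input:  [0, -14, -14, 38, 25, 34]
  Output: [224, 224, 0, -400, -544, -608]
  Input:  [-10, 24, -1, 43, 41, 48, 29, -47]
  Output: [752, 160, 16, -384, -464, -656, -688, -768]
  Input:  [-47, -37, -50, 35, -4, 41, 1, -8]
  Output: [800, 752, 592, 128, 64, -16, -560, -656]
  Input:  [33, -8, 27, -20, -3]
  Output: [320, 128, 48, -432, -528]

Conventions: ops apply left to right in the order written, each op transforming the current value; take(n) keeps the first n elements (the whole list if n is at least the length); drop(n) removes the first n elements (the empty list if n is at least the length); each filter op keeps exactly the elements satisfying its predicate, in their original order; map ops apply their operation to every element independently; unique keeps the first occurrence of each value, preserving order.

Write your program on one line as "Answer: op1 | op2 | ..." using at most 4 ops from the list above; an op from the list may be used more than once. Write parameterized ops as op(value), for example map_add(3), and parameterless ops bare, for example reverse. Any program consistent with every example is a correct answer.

map_neg | map_mul(8) | sort_desc | map_mul(2)

Check, running the answer program on each example:
  [-23, 39, 13] -> [23, -39, -13] -> [184, -312, -104] -> [184, -104, -312] -> [368, -208, -624]
  [0, -14, -14, 38, 25, 34] -> [0, 14, 14, -38, -25, -34] -> [0, 112, 112, -304, -200, -272] -> [112, 112, 0, -200, -272, -304] -> [224, 224, 0, -400, -544, -608]
  [-10, 24, -1, 43, 41, 48, 29, -47] -> [10, -24, 1, -43, -41, -48, -29, 47] -> [80, -192, 8, -344, -328, -384, -232, 376] -> [376, 80, 8, -192, -232, -328, -344, -384] -> [752, 160, 16, -384, -464, -656, -688, -768]
  [-47, -37, -50, 35, -4, 41, 1, -8] -> [47, 37, 50, -35, 4, -41, -1, 8] -> [376, 296, 400, -280, 32, -328, -8, 64] -> [400, 376, 296, 64, 32, -8, -280, -328] -> [800, 752, 592, 128, 64, -16, -560, -656]
  [33, -8, 27, -20, -3] -> [-33, 8, -27, 20, 3] -> [-264, 64, -216, 160, 24] -> [160, 64, 24, -216, -264] -> [320, 128, 48, -432, -528]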